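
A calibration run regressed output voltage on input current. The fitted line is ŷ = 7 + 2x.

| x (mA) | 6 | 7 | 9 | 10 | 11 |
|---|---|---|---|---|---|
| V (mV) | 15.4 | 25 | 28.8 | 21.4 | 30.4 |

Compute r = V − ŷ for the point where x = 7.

r = 4

ŷ = 7 + 2·7 = 21
r = 25 − 21 = 4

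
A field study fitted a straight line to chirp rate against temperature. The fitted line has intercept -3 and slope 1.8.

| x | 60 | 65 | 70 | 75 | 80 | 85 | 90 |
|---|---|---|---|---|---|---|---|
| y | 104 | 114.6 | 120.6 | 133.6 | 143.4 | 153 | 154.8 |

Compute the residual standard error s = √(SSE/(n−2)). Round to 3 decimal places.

s = 2.901

x=60: ŷ = -3 + 1.8·60 = 105; r = 104 − 105 = -1
x=65: ŷ = -3 + 1.8·65 = 114; r = 114.6 − 114 = 0.6
x=70: ŷ = -3 + 1.8·70 = 123; r = 120.6 − 123 = -2.4
x=75: ŷ = -3 + 1.8·75 = 132; r = 133.6 − 132 = 1.6
x=80: ŷ = -3 + 1.8·80 = 141; r = 143.4 − 141 = 2.4
x=85: ŷ = -3 + 1.8·85 = 150; r = 153 − 150 = 3
x=90: ŷ = -3 + 1.8·90 = 159; r = 154.8 − 159 = -4.2
SSE = 1 + 0.36 + 5.76 + 2.56 + 5.76 + 9 + 17.64 = 42.08
s = √(42.08/5) = √8.416 ≈ 2.901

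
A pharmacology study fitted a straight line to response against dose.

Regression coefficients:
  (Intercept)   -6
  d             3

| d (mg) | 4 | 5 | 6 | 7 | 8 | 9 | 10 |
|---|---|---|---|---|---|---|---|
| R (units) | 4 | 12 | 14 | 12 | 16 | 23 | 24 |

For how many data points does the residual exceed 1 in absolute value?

d=4: ŷ = -6 + 3·4 = 6; e = 4 − 6 = -2
d=5: ŷ = -6 + 3·5 = 9; e = 12 − 9 = 3
d=6: ŷ = -6 + 3·6 = 12; e = 14 − 12 = 2
d=7: ŷ = -6 + 3·7 = 15; e = 12 − 15 = -3
d=8: ŷ = -6 + 3·8 = 18; e = 16 − 18 = -2
d=9: ŷ = -6 + 3·9 = 21; e = 23 − 21 = 2
d=10: ŷ = -6 + 3·10 = 24; e = 24 − 24 = 0
|e| > 1: d=4 (|e|=2), d=5 (|e|=3), d=6 (|e|=2), d=7 (|e|=3), d=8 (|e|=2), d=9 (|e|=2) → 6

6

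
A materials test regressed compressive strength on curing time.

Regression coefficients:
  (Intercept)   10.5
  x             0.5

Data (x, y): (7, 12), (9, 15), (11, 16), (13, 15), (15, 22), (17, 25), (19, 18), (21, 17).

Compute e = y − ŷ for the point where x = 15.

ŷ = 10.5 + 0.5·15 = 18
e = 22 − 18 = 4

e = 4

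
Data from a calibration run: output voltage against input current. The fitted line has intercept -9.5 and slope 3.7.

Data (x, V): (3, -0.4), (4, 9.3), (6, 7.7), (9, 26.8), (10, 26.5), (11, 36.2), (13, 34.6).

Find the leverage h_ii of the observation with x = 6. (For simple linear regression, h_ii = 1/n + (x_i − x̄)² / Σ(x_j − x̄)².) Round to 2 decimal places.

h = 0.19

x̄ = (3 + 4 + 6 + 9 + 10 + 11 + 13)/7 = 8
Σ(x − x̄)² = 25 + 16 + 4 + 1 + 4 + 9 + 25 = 84
h = 1/7 + (-2)²/84 = 0.142857 + 0.047619 = 0.19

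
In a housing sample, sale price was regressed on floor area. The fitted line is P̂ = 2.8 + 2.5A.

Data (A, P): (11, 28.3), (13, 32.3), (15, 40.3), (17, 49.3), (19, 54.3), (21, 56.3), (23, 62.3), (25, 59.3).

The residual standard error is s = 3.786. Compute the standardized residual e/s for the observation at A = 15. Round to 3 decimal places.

0.000

P̂ = 2.8 + 2.5·15 = 40.3
e = 40.3 − 40.3 = 0
e/s = 0 / 3.786 = 0.000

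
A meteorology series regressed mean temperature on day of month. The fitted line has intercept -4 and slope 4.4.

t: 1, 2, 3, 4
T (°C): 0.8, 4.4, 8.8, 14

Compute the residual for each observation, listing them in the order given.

0.4, -0.4, -0.4, 0.4

t=1: ŷ = -4 + 4.4·1 = 0.4; e = 0.8 − 0.4 = 0.4
t=2: ŷ = -4 + 4.4·2 = 4.8; e = 4.4 − 4.8 = -0.4
t=3: ŷ = -4 + 4.4·3 = 9.2; e = 8.8 − 9.2 = -0.4
t=4: ŷ = -4 + 4.4·4 = 13.6; e = 14 − 13.6 = 0.4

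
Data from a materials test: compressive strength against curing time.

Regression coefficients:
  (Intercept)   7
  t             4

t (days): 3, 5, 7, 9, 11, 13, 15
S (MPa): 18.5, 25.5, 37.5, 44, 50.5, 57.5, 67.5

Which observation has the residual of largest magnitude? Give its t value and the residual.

t = 7, r = 2.5

t=3: Ŝ = 7 + 4·3 = 19; r = 18.5 − 19 = -0.5
t=5: Ŝ = 7 + 4·5 = 27; r = 25.5 − 27 = -1.5
t=7: Ŝ = 7 + 4·7 = 35; r = 37.5 − 35 = 2.5
t=9: Ŝ = 7 + 4·9 = 43; r = 44 − 43 = 1
t=11: Ŝ = 7 + 4·11 = 51; r = 50.5 − 51 = -0.5
t=13: Ŝ = 7 + 4·13 = 59; r = 57.5 − 59 = -1.5
t=15: Ŝ = 7 + 4·15 = 67; r = 67.5 − 67 = 0.5
Largest |r| is 2.5 at t = 7, residual 2.5.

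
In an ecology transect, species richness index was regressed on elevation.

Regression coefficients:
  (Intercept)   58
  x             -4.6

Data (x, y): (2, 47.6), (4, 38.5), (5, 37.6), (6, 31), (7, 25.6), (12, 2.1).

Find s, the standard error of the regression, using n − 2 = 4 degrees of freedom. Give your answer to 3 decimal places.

x=2: ŷ = 58 − 4.6·2 = 48.8; r = 47.6 − 48.8 = -1.2
x=4: ŷ = 58 − 4.6·4 = 39.6; r = 38.5 − 39.6 = -1.1
x=5: ŷ = 58 − 4.6·5 = 35; r = 37.6 − 35 = 2.6
x=6: ŷ = 58 − 4.6·6 = 30.4; r = 31 − 30.4 = 0.6
x=7: ŷ = 58 − 4.6·7 = 25.8; r = 25.6 − 25.8 = -0.2
x=12: ŷ = 58 − 4.6·12 = 2.8; r = 2.1 − 2.8 = -0.7
SSE = 1.44 + 1.21 + 6.76 + 0.36 + 0.04 + 0.49 = 10.3
s = √(10.3/4) = √2.575 ≈ 1.605

s = 1.605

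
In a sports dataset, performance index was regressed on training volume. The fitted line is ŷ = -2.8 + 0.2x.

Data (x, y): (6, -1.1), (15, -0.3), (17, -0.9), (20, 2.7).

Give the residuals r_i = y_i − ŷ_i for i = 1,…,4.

0.5, -0.5, -1.5, 1.5

x=6: ŷ = -2.8 + 0.2·6 = -1.6; r = -1.1 − (-1.6) = 0.5
x=15: ŷ = -2.8 + 0.2·15 = 0.2; r = -0.3 − 0.2 = -0.5
x=17: ŷ = -2.8 + 0.2·17 = 0.6; r = -0.9 − 0.6 = -1.5
x=20: ŷ = -2.8 + 0.2·20 = 1.2; r = 2.7 − 1.2 = 1.5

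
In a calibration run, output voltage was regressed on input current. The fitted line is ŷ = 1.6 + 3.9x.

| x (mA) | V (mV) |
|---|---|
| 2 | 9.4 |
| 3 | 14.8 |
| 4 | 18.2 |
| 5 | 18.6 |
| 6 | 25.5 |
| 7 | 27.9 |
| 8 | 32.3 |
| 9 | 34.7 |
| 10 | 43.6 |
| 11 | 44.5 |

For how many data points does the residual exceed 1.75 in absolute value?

x=2: ŷ = 1.6 + 3.9·2 = 9.4; e = 9.4 − 9.4 = 0
x=3: ŷ = 1.6 + 3.9·3 = 13.3; e = 14.8 − 13.3 = 1.5
x=4: ŷ = 1.6 + 3.9·4 = 17.2; e = 18.2 − 17.2 = 1
x=5: ŷ = 1.6 + 3.9·5 = 21.1; e = 18.6 − 21.1 = -2.5
x=6: ŷ = 1.6 + 3.9·6 = 25; e = 25.5 − 25 = 0.5
x=7: ŷ = 1.6 + 3.9·7 = 28.9; e = 27.9 − 28.9 = -1
x=8: ŷ = 1.6 + 3.9·8 = 32.8; e = 32.3 − 32.8 = -0.5
x=9: ŷ = 1.6 + 3.9·9 = 36.7; e = 34.7 − 36.7 = -2
x=10: ŷ = 1.6 + 3.9·10 = 40.6; e = 43.6 − 40.6 = 3
x=11: ŷ = 1.6 + 3.9·11 = 44.5; e = 44.5 − 44.5 = 0
|e| > 1.75: x=5 (|e|=2.5), x=9 (|e|=2), x=10 (|e|=3) → 3

3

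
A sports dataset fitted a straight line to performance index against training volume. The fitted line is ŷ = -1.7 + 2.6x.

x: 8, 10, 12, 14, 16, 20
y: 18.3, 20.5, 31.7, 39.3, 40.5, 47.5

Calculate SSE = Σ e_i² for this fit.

x=8: ŷ = -1.7 + 2.6·8 = 19.1; e = 18.3 − 19.1 = -0.8
x=10: ŷ = -1.7 + 2.6·10 = 24.3; e = 20.5 − 24.3 = -3.8
x=12: ŷ = -1.7 + 2.6·12 = 29.5; e = 31.7 − 29.5 = 2.2
x=14: ŷ = -1.7 + 2.6·14 = 34.7; e = 39.3 − 34.7 = 4.6
x=16: ŷ = -1.7 + 2.6·16 = 39.9; e = 40.5 − 39.9 = 0.6
x=20: ŷ = -1.7 + 2.6·20 = 50.3; e = 47.5 − 50.3 = -2.8
SSE = 0.64 + 14.44 + 4.84 + 21.16 + 0.36 + 7.84 = 49.28

SSE = 49.28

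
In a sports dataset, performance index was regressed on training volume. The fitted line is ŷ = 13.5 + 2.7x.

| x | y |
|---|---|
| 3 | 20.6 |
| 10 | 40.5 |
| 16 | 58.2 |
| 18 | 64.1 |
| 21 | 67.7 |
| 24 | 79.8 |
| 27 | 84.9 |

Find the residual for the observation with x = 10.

ŷ = 13.5 + 2.7·10 = 40.5
r = 40.5 − 40.5 = 0

r = 0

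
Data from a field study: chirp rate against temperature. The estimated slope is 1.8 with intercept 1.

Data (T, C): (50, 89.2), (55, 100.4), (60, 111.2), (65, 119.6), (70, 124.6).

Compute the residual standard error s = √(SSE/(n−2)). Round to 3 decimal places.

T=50: Ĉ = 1 + 1.8·50 = 91; r = 89.2 − 91 = -1.8
T=55: Ĉ = 1 + 1.8·55 = 100; r = 100.4 − 100 = 0.4
T=60: Ĉ = 1 + 1.8·60 = 109; r = 111.2 − 109 = 2.2
T=65: Ĉ = 1 + 1.8·65 = 118; r = 119.6 − 118 = 1.6
T=70: Ĉ = 1 + 1.8·70 = 127; r = 124.6 − 127 = -2.4
SSE = 3.24 + 0.16 + 4.84 + 2.56 + 5.76 = 16.56
s = √(16.56/3) = √5.52 ≈ 2.349

s = 2.349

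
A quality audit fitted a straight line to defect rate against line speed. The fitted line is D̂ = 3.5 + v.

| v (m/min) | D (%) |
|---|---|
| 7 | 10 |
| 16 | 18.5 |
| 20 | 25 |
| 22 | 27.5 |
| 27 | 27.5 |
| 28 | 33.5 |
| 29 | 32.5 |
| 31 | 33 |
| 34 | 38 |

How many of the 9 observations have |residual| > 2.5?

v=7: D̂ = 3.5 + 7 = 10.5; r = 10 − 10.5 = -0.5
v=16: D̂ = 3.5 + 16 = 19.5; r = 18.5 − 19.5 = -1
v=20: D̂ = 3.5 + 20 = 23.5; r = 25 − 23.5 = 1.5
v=22: D̂ = 3.5 + 22 = 25.5; r = 27.5 − 25.5 = 2
v=27: D̂ = 3.5 + 27 = 30.5; r = 27.5 − 30.5 = -3
v=28: D̂ = 3.5 + 28 = 31.5; r = 33.5 − 31.5 = 2
v=29: D̂ = 3.5 + 29 = 32.5; r = 32.5 − 32.5 = 0
v=31: D̂ = 3.5 + 31 = 34.5; r = 33 − 34.5 = -1.5
v=34: D̂ = 3.5 + 34 = 37.5; r = 38 − 37.5 = 0.5
|r| > 2.5: v=27 (|r|=3) → 1

1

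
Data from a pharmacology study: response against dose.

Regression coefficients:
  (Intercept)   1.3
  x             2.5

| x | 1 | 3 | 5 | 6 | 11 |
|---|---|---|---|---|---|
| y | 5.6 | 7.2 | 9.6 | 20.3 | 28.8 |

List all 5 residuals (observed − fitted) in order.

1.8, -1.6, -4.2, 4, 0

x=1: ŷ = 1.3 + 2.5·1 = 3.8; r = 5.6 − 3.8 = 1.8
x=3: ŷ = 1.3 + 2.5·3 = 8.8; r = 7.2 − 8.8 = -1.6
x=5: ŷ = 1.3 + 2.5·5 = 13.8; r = 9.6 − 13.8 = -4.2
x=6: ŷ = 1.3 + 2.5·6 = 16.3; r = 20.3 − 16.3 = 4
x=11: ŷ = 1.3 + 2.5·11 = 28.8; r = 28.8 − 28.8 = 0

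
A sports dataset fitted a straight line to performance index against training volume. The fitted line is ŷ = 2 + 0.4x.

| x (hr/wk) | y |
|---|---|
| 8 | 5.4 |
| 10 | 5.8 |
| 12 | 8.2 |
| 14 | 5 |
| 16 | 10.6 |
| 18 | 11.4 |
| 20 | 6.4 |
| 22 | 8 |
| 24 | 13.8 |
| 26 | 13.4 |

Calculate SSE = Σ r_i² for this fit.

x=8: ŷ = 2 + 0.4·8 = 5.2; r = 5.4 − 5.2 = 0.2
x=10: ŷ = 2 + 0.4·10 = 6; r = 5.8 − 6 = -0.2
x=12: ŷ = 2 + 0.4·12 = 6.8; r = 8.2 − 6.8 = 1.4
x=14: ŷ = 2 + 0.4·14 = 7.6; r = 5 − 7.6 = -2.6
x=16: ŷ = 2 + 0.4·16 = 8.4; r = 10.6 − 8.4 = 2.2
x=18: ŷ = 2 + 0.4·18 = 9.2; r = 11.4 − 9.2 = 2.2
x=20: ŷ = 2 + 0.4·20 = 10; r = 6.4 − 10 = -3.6
x=22: ŷ = 2 + 0.4·22 = 10.8; r = 8 − 10.8 = -2.8
x=24: ŷ = 2 + 0.4·24 = 11.6; r = 13.8 − 11.6 = 2.2
x=26: ŷ = 2 + 0.4·26 = 12.4; r = 13.4 − 12.4 = 1
SSE = 0.04 + 0.04 + 1.96 + 6.76 + 4.84 + 4.84 + 12.96 + 7.84 + 4.84 + 1 = 45.12

SSE = 45.12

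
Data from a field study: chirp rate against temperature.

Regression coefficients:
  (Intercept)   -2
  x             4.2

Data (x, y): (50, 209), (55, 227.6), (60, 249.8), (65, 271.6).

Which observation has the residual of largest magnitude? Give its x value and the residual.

x = 55, e = -1.4

x=50: ŷ = -2 + 4.2·50 = 208; e = 209 − 208 = 1
x=55: ŷ = -2 + 4.2·55 = 229; e = 227.6 − 229 = -1.4
x=60: ŷ = -2 + 4.2·60 = 250; e = 249.8 − 250 = -0.2
x=65: ŷ = -2 + 4.2·65 = 271; e = 271.6 − 271 = 0.6
Largest |e| is 1.4 at x = 55, residual -1.4.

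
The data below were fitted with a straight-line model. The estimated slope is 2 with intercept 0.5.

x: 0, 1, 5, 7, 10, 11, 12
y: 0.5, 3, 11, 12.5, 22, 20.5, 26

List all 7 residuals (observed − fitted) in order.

x=0: ŷ = 0.5 + 2·0 = 0.5; e = 0.5 − 0.5 = 0
x=1: ŷ = 0.5 + 2·1 = 2.5; e = 3 − 2.5 = 0.5
x=5: ŷ = 0.5 + 2·5 = 10.5; e = 11 − 10.5 = 0.5
x=7: ŷ = 0.5 + 2·7 = 14.5; e = 12.5 − 14.5 = -2
x=10: ŷ = 0.5 + 2·10 = 20.5; e = 22 − 20.5 = 1.5
x=11: ŷ = 0.5 + 2·11 = 22.5; e = 20.5 − 22.5 = -2
x=12: ŷ = 0.5 + 2·12 = 24.5; e = 26 − 24.5 = 1.5

0, 0.5, 0.5, -2, 1.5, -2, 1.5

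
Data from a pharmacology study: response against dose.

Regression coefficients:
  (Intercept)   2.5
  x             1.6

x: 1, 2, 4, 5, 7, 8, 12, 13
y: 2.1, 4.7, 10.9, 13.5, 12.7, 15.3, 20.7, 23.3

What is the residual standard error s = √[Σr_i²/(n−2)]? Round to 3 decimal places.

x=1: ŷ = 2.5 + 1.6·1 = 4.1; r = 2.1 − 4.1 = -2
x=2: ŷ = 2.5 + 1.6·2 = 5.7; r = 4.7 − 5.7 = -1
x=4: ŷ = 2.5 + 1.6·4 = 8.9; r = 10.9 − 8.9 = 2
x=5: ŷ = 2.5 + 1.6·5 = 10.5; r = 13.5 − 10.5 = 3
x=7: ŷ = 2.5 + 1.6·7 = 13.7; r = 12.7 − 13.7 = -1
x=8: ŷ = 2.5 + 1.6·8 = 15.3; r = 15.3 − 15.3 = 0
x=12: ŷ = 2.5 + 1.6·12 = 21.7; r = 20.7 − 21.7 = -1
x=13: ŷ = 2.5 + 1.6·13 = 23.3; r = 23.3 − 23.3 = 0
SSE = 4 + 1 + 4 + 9 + 1 + 0 + 1 + 0 = 20
s = √(20/6) = √3.33333 ≈ 1.826

s = 1.826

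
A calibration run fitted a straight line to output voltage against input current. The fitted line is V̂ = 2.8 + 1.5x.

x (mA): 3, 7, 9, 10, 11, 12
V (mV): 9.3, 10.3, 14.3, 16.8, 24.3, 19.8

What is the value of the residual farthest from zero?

e = 5

x=3: V̂ = 2.8 + 1.5·3 = 7.3; e = 9.3 − 7.3 = 2
x=7: V̂ = 2.8 + 1.5·7 = 13.3; e = 10.3 − 13.3 = -3
x=9: V̂ = 2.8 + 1.5·9 = 16.3; e = 14.3 − 16.3 = -2
x=10: V̂ = 2.8 + 1.5·10 = 17.8; e = 16.8 − 17.8 = -1
x=11: V̂ = 2.8 + 1.5·11 = 19.3; e = 24.3 − 19.3 = 5
x=12: V̂ = 2.8 + 1.5·12 = 20.8; e = 19.8 − 20.8 = -1
Largest |e| is 5 at x = 11, residual 5.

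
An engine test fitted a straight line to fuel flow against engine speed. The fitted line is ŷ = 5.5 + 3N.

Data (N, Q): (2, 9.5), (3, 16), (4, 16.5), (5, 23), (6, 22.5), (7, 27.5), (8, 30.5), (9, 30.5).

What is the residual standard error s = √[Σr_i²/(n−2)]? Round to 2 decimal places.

N=2: ŷ = 5.5 + 3·2 = 11.5; r = 9.5 − 11.5 = -2
N=3: ŷ = 5.5 + 3·3 = 14.5; r = 16 − 14.5 = 1.5
N=4: ŷ = 5.5 + 3·4 = 17.5; r = 16.5 − 17.5 = -1
N=5: ŷ = 5.5 + 3·5 = 20.5; r = 23 − 20.5 = 2.5
N=6: ŷ = 5.5 + 3·6 = 23.5; r = 22.5 − 23.5 = -1
N=7: ŷ = 5.5 + 3·7 = 26.5; r = 27.5 − 26.5 = 1
N=8: ŷ = 5.5 + 3·8 = 29.5; r = 30.5 − 29.5 = 1
N=9: ŷ = 5.5 + 3·9 = 32.5; r = 30.5 − 32.5 = -2
SSE = 4 + 2.25 + 1 + 6.25 + 1 + 1 + 1 + 4 = 20.5
s = √(20.5/6) = √3.41667 ≈ 1.85

s = 1.85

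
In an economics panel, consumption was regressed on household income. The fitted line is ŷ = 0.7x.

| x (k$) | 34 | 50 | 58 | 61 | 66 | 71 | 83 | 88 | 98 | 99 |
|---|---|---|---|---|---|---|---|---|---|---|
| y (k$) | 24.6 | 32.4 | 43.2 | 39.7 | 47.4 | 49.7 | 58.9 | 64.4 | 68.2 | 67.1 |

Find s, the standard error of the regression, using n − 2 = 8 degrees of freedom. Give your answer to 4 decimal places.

s = 2.1817

x=34: ŷ = 0.7·34 = 23.8; r = 24.6 − 23.8 = 0.8
x=50: ŷ = 0.7·50 = 35; r = 32.4 − 35 = -2.6
x=58: ŷ = 0.7·58 = 40.6; r = 43.2 − 40.6 = 2.6
x=61: ŷ = 0.7·61 = 42.7; r = 39.7 − 42.7 = -3
x=66: ŷ = 0.7·66 = 46.2; r = 47.4 − 46.2 = 1.2
x=71: ŷ = 0.7·71 = 49.7; r = 49.7 − 49.7 = 0
x=83: ŷ = 0.7·83 = 58.1; r = 58.9 − 58.1 = 0.8
x=88: ŷ = 0.7·88 = 61.6; r = 64.4 − 61.6 = 2.8
x=98: ŷ = 0.7·98 = 68.6; r = 68.2 − 68.6 = -0.4
x=99: ŷ = 0.7·99 = 69.3; r = 67.1 − 69.3 = -2.2
SSE = 0.64 + 6.76 + 6.76 + 9 + 1.44 + 0 + 0.64 + 7.84 + 0.16 + 4.84 = 38.08
s = √(38.08/8) = √4.76 ≈ 2.1817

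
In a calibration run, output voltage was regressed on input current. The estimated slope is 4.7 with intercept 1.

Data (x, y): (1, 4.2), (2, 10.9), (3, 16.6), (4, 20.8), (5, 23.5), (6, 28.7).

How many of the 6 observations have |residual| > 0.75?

4

x=1: ŷ = 1 + 4.7·1 = 5.7; e = 4.2 − 5.7 = -1.5
x=2: ŷ = 1 + 4.7·2 = 10.4; e = 10.9 − 10.4 = 0.5
x=3: ŷ = 1 + 4.7·3 = 15.1; e = 16.6 − 15.1 = 1.5
x=4: ŷ = 1 + 4.7·4 = 19.8; e = 20.8 − 19.8 = 1
x=5: ŷ = 1 + 4.7·5 = 24.5; e = 23.5 − 24.5 = -1
x=6: ŷ = 1 + 4.7·6 = 29.2; e = 28.7 − 29.2 = -0.5
|e| > 0.75: x=1 (|e|=1.5), x=3 (|e|=1.5), x=4 (|e|=1), x=5 (|e|=1) → 4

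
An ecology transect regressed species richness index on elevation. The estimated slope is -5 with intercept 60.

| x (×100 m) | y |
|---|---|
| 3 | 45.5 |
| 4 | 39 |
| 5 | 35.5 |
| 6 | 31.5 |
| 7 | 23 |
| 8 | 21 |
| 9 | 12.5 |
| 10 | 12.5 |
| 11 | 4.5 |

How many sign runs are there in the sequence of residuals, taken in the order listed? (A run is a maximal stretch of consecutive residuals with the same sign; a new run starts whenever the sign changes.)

8 runs

x=3: ŷ = 60 − 5·3 = 45; r = 45.5 − 45 = 0.5
x=4: ŷ = 60 − 5·4 = 40; r = 39 − 40 = -1
x=5: ŷ = 60 − 5·5 = 35; r = 35.5 − 35 = 0.5
x=6: ŷ = 60 − 5·6 = 30; r = 31.5 − 30 = 1.5
x=7: ŷ = 60 − 5·7 = 25; r = 23 − 25 = -2
x=8: ŷ = 60 − 5·8 = 20; r = 21 − 20 = 1
x=9: ŷ = 60 − 5·9 = 15; r = 12.5 − 15 = -2.5
x=10: ŷ = 60 − 5·10 = 10; r = 12.5 − 10 = 2.5
x=11: ŷ = 60 − 5·11 = 5; r = 4.5 − 5 = -0.5
Signs: + − + + − + − + −
Runs: +×1, −×1, +×2, −×1, +×1, −×1, +×1, −×1 → 8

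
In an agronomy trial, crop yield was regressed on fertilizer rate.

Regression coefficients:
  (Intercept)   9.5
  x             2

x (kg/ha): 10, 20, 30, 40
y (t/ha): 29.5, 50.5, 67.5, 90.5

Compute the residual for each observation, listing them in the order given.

x=10: ŷ = 9.5 + 2·10 = 29.5; r = 29.5 − 29.5 = 0
x=20: ŷ = 9.5 + 2·20 = 49.5; r = 50.5 − 49.5 = 1
x=30: ŷ = 9.5 + 2·30 = 69.5; r = 67.5 − 69.5 = -2
x=40: ŷ = 9.5 + 2·40 = 89.5; r = 90.5 − 89.5 = 1

0, 1, -2, 1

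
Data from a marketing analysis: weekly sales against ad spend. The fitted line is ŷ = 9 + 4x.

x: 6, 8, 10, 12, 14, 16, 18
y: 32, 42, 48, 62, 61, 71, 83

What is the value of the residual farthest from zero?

r = 5

x=6: ŷ = 9 + 4·6 = 33; r = 32 − 33 = -1
x=8: ŷ = 9 + 4·8 = 41; r = 42 − 41 = 1
x=10: ŷ = 9 + 4·10 = 49; r = 48 − 49 = -1
x=12: ŷ = 9 + 4·12 = 57; r = 62 − 57 = 5
x=14: ŷ = 9 + 4·14 = 65; r = 61 − 65 = -4
x=16: ŷ = 9 + 4·16 = 73; r = 71 − 73 = -2
x=18: ŷ = 9 + 4·18 = 81; r = 83 − 81 = 2
Largest |r| is 5 at x = 12, residual 5.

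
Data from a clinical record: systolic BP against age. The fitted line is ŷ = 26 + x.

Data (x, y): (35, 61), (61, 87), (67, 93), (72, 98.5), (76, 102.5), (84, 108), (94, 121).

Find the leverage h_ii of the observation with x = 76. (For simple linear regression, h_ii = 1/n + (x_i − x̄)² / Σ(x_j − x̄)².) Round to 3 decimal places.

h = 0.161

x̄ = (35 + 61 + 67 + 72 + 76 + 84 + 94)/7 = 69.8571
Σ(x − x̄)² = 1215.02 + 78.449 + 8.16327 + 4.59184 + 37.7347 + 200.02 + 582.878 = 2126.86
h = 1/7 + (6.14286)²/2126.86 = 0.142857 + 0.017742 = 0.161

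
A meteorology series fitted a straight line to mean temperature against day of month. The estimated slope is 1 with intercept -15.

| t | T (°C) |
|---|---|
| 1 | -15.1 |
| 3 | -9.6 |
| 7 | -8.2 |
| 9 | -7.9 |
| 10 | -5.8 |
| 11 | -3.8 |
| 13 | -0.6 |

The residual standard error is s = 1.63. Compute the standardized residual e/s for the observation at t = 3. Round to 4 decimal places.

ŷ = -15 + 3 = -12
e = -9.6 − (-12) = 2.4
e/s = 2.4 / 1.63 = 1.4724

1.4724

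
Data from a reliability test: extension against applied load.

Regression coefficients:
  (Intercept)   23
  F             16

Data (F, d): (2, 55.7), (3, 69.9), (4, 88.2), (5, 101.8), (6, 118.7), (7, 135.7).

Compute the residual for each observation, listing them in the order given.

F=2: ŷ = 23 + 16·2 = 55; e = 55.7 − 55 = 0.7
F=3: ŷ = 23 + 16·3 = 71; e = 69.9 − 71 = -1.1
F=4: ŷ = 23 + 16·4 = 87; e = 88.2 − 87 = 1.2
F=5: ŷ = 23 + 16·5 = 103; e = 101.8 − 103 = -1.2
F=6: ŷ = 23 + 16·6 = 119; e = 118.7 − 119 = -0.3
F=7: ŷ = 23 + 16·7 = 135; e = 135.7 − 135 = 0.7

0.7, -1.1, 1.2, -1.2, -0.3, 0.7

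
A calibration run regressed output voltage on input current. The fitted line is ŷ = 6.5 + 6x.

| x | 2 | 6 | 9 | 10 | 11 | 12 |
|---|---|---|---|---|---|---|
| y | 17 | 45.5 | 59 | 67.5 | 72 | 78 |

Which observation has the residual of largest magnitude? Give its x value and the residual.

x = 6, r = 3

x=2: ŷ = 6.5 + 6·2 = 18.5; r = 17 − 18.5 = -1.5
x=6: ŷ = 6.5 + 6·6 = 42.5; r = 45.5 − 42.5 = 3
x=9: ŷ = 6.5 + 6·9 = 60.5; r = 59 − 60.5 = -1.5
x=10: ŷ = 6.5 + 6·10 = 66.5; r = 67.5 − 66.5 = 1
x=11: ŷ = 6.5 + 6·11 = 72.5; r = 72 − 72.5 = -0.5
x=12: ŷ = 6.5 + 6·12 = 78.5; r = 78 − 78.5 = -0.5
Largest |r| is 3 at x = 6, residual 3.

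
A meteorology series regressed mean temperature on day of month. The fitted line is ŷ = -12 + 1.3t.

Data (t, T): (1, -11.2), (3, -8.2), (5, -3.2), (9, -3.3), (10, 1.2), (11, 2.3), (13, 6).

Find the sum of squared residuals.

t=1: ŷ = -12 + 1.3·1 = -10.7; e = -11.2 − (-10.7) = -0.5
t=3: ŷ = -12 + 1.3·3 = -8.1; e = -8.2 − (-8.1) = -0.1
t=5: ŷ = -12 + 1.3·5 = -5.5; e = -3.2 − (-5.5) = 2.3
t=9: ŷ = -12 + 1.3·9 = -0.3; e = -3.3 − (-0.3) = -3
t=10: ŷ = -12 + 1.3·10 = 1; e = 1.2 − 1 = 0.2
t=11: ŷ = -12 + 1.3·11 = 2.3; e = 2.3 − 2.3 = 0
t=13: ŷ = -12 + 1.3·13 = 4.9; e = 6 − 4.9 = 1.1
SSE = 0.25 + 0.01 + 5.29 + 9 + 0.04 + 0 + 1.21 = 15.8

SSE = 15.8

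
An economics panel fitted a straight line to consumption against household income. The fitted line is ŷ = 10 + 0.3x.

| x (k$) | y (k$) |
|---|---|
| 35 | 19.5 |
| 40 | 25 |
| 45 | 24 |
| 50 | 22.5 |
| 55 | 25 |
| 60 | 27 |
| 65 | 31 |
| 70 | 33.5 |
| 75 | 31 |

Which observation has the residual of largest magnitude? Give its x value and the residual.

x=35: ŷ = 10 + 0.3·35 = 20.5; e = 19.5 − 20.5 = -1
x=40: ŷ = 10 + 0.3·40 = 22; e = 25 − 22 = 3
x=45: ŷ = 10 + 0.3·45 = 23.5; e = 24 − 23.5 = 0.5
x=50: ŷ = 10 + 0.3·50 = 25; e = 22.5 − 25 = -2.5
x=55: ŷ = 10 + 0.3·55 = 26.5; e = 25 − 26.5 = -1.5
x=60: ŷ = 10 + 0.3·60 = 28; e = 27 − 28 = -1
x=65: ŷ = 10 + 0.3·65 = 29.5; e = 31 − 29.5 = 1.5
x=70: ŷ = 10 + 0.3·70 = 31; e = 33.5 − 31 = 2.5
x=75: ŷ = 10 + 0.3·75 = 32.5; e = 31 − 32.5 = -1.5
Largest |e| is 3 at x = 40, residual 3.

x = 40, e = 3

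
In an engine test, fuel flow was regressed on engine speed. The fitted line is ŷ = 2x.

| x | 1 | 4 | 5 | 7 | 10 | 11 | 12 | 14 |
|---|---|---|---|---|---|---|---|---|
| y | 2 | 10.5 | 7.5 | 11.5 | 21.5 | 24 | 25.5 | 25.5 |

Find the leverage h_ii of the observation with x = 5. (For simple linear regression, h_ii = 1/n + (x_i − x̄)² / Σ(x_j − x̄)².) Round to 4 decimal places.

x̄ = (1 + 4 + 5 + 7 + 10 + 11 + 12 + 14)/8 = 8
Σ(x − x̄)² = 49 + 16 + 9 + 1 + 4 + 9 + 16 + 36 = 140
h = 1/8 + (-3)²/140 = 0.125 + 0.0642857 = 0.1893

h = 0.1893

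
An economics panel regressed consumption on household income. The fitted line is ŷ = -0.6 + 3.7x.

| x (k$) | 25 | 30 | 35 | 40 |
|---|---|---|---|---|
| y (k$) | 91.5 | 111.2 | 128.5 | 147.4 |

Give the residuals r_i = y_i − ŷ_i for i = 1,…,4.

-0.4, 0.8, -0.4, 0

x=25: ŷ = -0.6 + 3.7·25 = 91.9; r = 91.5 − 91.9 = -0.4
x=30: ŷ = -0.6 + 3.7·30 = 110.4; r = 111.2 − 110.4 = 0.8
x=35: ŷ = -0.6 + 3.7·35 = 128.9; r = 128.5 − 128.9 = -0.4
x=40: ŷ = -0.6 + 3.7·40 = 147.4; r = 147.4 − 147.4 = 0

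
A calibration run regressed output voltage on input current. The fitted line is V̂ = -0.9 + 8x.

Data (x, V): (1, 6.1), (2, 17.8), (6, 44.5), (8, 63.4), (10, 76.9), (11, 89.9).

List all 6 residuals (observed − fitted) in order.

x=1: V̂ = -0.9 + 8·1 = 7.1; r = 6.1 − 7.1 = -1
x=2: V̂ = -0.9 + 8·2 = 15.1; r = 17.8 − 15.1 = 2.7
x=6: V̂ = -0.9 + 8·6 = 47.1; r = 44.5 − 47.1 = -2.6
x=8: V̂ = -0.9 + 8·8 = 63.1; r = 63.4 − 63.1 = 0.3
x=10: V̂ = -0.9 + 8·10 = 79.1; r = 76.9 − 79.1 = -2.2
x=11: V̂ = -0.9 + 8·11 = 87.1; r = 89.9 − 87.1 = 2.8

-1, 2.7, -2.6, 0.3, -2.2, 2.8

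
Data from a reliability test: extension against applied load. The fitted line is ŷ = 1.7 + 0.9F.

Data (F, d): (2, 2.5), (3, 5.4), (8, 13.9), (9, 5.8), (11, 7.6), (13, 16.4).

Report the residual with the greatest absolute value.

e = 5

F=2: ŷ = 1.7 + 0.9·2 = 3.5; e = 2.5 − 3.5 = -1
F=3: ŷ = 1.7 + 0.9·3 = 4.4; e = 5.4 − 4.4 = 1
F=8: ŷ = 1.7 + 0.9·8 = 8.9; e = 13.9 − 8.9 = 5
F=9: ŷ = 1.7 + 0.9·9 = 9.8; e = 5.8 − 9.8 = -4
F=11: ŷ = 1.7 + 0.9·11 = 11.6; e = 7.6 − 11.6 = -4
F=13: ŷ = 1.7 + 0.9·13 = 13.4; e = 16.4 − 13.4 = 3
Largest |e| is 5 at F = 8, residual 5.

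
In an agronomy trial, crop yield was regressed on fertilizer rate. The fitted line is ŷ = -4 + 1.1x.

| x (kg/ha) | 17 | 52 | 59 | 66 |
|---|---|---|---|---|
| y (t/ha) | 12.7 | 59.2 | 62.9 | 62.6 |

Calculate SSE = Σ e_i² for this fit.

SSE = 80

x=17: ŷ = -4 + 1.1·17 = 14.7; e = 12.7 − 14.7 = -2
x=52: ŷ = -4 + 1.1·52 = 53.2; e = 59.2 − 53.2 = 6
x=59: ŷ = -4 + 1.1·59 = 60.9; e = 62.9 − 60.9 = 2
x=66: ŷ = -4 + 1.1·66 = 68.6; e = 62.6 − 68.6 = -6
SSE = 4 + 36 + 4 + 36 = 80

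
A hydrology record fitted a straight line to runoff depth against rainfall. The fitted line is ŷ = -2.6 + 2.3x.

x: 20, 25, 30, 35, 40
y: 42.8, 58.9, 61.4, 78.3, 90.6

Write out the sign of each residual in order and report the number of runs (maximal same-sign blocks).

4 runs

x=20: ŷ = -2.6 + 2.3·20 = 43.4; r = 42.8 − 43.4 = -0.6
x=25: ŷ = -2.6 + 2.3·25 = 54.9; r = 58.9 − 54.9 = 4
x=30: ŷ = -2.6 + 2.3·30 = 66.4; r = 61.4 − 66.4 = -5
x=35: ŷ = -2.6 + 2.3·35 = 77.9; r = 78.3 − 77.9 = 0.4
x=40: ŷ = -2.6 + 2.3·40 = 89.4; r = 90.6 − 89.4 = 1.2
Signs: − + − + +
Runs: −×1, +×1, −×1, +×2 → 4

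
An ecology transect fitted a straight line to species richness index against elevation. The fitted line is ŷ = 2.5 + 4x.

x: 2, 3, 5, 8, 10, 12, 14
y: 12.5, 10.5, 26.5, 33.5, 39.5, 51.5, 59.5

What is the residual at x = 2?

ŷ = 2.5 + 4·2 = 10.5
r = 12.5 − 10.5 = 2

r = 2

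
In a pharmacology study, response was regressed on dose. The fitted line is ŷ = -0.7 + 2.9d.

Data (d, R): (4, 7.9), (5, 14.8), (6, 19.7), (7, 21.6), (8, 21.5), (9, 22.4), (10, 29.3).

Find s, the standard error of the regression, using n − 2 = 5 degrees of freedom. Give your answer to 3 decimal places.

s = 2.608

d=4: ŷ = -0.7 + 2.9·4 = 10.9; e = 7.9 − 10.9 = -3
d=5: ŷ = -0.7 + 2.9·5 = 13.8; e = 14.8 − 13.8 = 1
d=6: ŷ = -0.7 + 2.9·6 = 16.7; e = 19.7 − 16.7 = 3
d=7: ŷ = -0.7 + 2.9·7 = 19.6; e = 21.6 − 19.6 = 2
d=8: ŷ = -0.7 + 2.9·8 = 22.5; e = 21.5 − 22.5 = -1
d=9: ŷ = -0.7 + 2.9·9 = 25.4; e = 22.4 − 25.4 = -3
d=10: ŷ = -0.7 + 2.9·10 = 28.3; e = 29.3 − 28.3 = 1
SSE = 9 + 1 + 9 + 4 + 1 + 9 + 1 = 34
s = √(34/5) = √6.8 ≈ 2.608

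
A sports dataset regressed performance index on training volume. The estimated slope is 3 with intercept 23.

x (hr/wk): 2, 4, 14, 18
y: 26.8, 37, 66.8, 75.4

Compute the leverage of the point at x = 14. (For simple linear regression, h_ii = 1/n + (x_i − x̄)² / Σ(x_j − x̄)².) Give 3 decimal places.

x̄ = (2 + 4 + 14 + 18)/4 = 9.5
Σ(x − x̄)² = 56.25 + 30.25 + 20.25 + 72.25 = 179
h = 1/4 + (4.5)²/179 = 0.25 + 0.113128 = 0.363

h = 0.363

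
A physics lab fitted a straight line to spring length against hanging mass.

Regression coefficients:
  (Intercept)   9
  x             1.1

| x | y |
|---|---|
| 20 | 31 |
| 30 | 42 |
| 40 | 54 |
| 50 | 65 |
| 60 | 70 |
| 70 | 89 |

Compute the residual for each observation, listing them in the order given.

x=20: ŷ = 9 + 1.1·20 = 31; e = 31 − 31 = 0
x=30: ŷ = 9 + 1.1·30 = 42; e = 42 − 42 = 0
x=40: ŷ = 9 + 1.1·40 = 53; e = 54 − 53 = 1
x=50: ŷ = 9 + 1.1·50 = 64; e = 65 − 64 = 1
x=60: ŷ = 9 + 1.1·60 = 75; e = 70 − 75 = -5
x=70: ŷ = 9 + 1.1·70 = 86; e = 89 − 86 = 3

0, 0, 1, 1, -5, 3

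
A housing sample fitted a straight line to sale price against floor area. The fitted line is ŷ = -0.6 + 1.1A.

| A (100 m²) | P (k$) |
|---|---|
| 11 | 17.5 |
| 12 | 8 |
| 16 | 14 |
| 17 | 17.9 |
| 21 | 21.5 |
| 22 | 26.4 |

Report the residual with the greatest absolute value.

A=11: ŷ = -0.6 + 1.1·11 = 11.5; e = 17.5 − 11.5 = 6
A=12: ŷ = -0.6 + 1.1·12 = 12.6; e = 8 − 12.6 = -4.6
A=16: ŷ = -0.6 + 1.1·16 = 17; e = 14 − 17 = -3
A=17: ŷ = -0.6 + 1.1·17 = 18.1; e = 17.9 − 18.1 = -0.2
A=21: ŷ = -0.6 + 1.1·21 = 22.5; e = 21.5 − 22.5 = -1
A=22: ŷ = -0.6 + 1.1·22 = 23.6; e = 26.4 − 23.6 = 2.8
Largest |e| is 6 at A = 11, residual 6.

e = 6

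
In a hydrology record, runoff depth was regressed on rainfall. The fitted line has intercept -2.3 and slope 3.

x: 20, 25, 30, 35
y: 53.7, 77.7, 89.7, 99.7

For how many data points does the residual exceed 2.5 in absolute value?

x=20: ŷ = -2.3 + 3·20 = 57.7; r = 53.7 − 57.7 = -4
x=25: ŷ = -2.3 + 3·25 = 72.7; r = 77.7 − 72.7 = 5
x=30: ŷ = -2.3 + 3·30 = 87.7; r = 89.7 − 87.7 = 2
x=35: ŷ = -2.3 + 3·35 = 102.7; r = 99.7 − 102.7 = -3
|r| > 2.5: x=20 (|r|=4), x=25 (|r|=5), x=35 (|r|=3) → 3

3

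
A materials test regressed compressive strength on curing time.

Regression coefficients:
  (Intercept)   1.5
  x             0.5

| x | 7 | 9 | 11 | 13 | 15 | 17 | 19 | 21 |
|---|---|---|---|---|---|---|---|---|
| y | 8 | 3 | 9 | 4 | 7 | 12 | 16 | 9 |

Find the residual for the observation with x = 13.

r = -4

ŷ = 1.5 + 0.5·13 = 8
r = 4 − 8 = -4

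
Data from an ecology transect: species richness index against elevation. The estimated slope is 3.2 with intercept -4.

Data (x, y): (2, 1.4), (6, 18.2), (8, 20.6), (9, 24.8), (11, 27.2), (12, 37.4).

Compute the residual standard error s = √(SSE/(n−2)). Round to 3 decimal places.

x=2: ŷ = -4 + 3.2·2 = 2.4; e = 1.4 − 2.4 = -1
x=6: ŷ = -4 + 3.2·6 = 15.2; e = 18.2 − 15.2 = 3
x=8: ŷ = -4 + 3.2·8 = 21.6; e = 20.6 − 21.6 = -1
x=9: ŷ = -4 + 3.2·9 = 24.8; e = 24.8 − 24.8 = 0
x=11: ŷ = -4 + 3.2·11 = 31.2; e = 27.2 − 31.2 = -4
x=12: ŷ = -4 + 3.2·12 = 34.4; e = 37.4 − 34.4 = 3
SSE = 1 + 9 + 1 + 0 + 16 + 9 = 36
s = √(36/4) = √9 ≈ 3.000

s = 3.000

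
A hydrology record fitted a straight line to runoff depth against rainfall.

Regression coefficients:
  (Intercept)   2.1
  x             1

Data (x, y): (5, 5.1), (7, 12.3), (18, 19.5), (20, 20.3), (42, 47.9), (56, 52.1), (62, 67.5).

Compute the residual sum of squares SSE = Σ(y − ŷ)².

x=5: ŷ = 2.1 + 5 = 7.1; e = 5.1 − 7.1 = -2
x=7: ŷ = 2.1 + 7 = 9.1; e = 12.3 − 9.1 = 3.2
x=18: ŷ = 2.1 + 18 = 20.1; e = 19.5 − 20.1 = -0.6
x=20: ŷ = 2.1 + 20 = 22.1; e = 20.3 − 22.1 = -1.8
x=42: ŷ = 2.1 + 42 = 44.1; e = 47.9 − 44.1 = 3.8
x=56: ŷ = 2.1 + 56 = 58.1; e = 52.1 − 58.1 = -6
x=62: ŷ = 2.1 + 62 = 64.1; e = 67.5 − 64.1 = 3.4
SSE = 4 + 10.24 + 0.36 + 3.24 + 14.44 + 36 + 11.56 = 79.84

SSE = 79.84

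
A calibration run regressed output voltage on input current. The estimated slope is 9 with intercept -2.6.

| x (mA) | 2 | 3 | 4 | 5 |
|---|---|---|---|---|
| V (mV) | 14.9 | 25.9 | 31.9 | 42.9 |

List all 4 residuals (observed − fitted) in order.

-0.5, 1.5, -1.5, 0.5

x=2: V̂ = -2.6 + 9·2 = 15.4; e = 14.9 − 15.4 = -0.5
x=3: V̂ = -2.6 + 9·3 = 24.4; e = 25.9 − 24.4 = 1.5
x=4: V̂ = -2.6 + 9·4 = 33.4; e = 31.9 − 33.4 = -1.5
x=5: V̂ = -2.6 + 9·5 = 42.4; e = 42.9 − 42.4 = 0.5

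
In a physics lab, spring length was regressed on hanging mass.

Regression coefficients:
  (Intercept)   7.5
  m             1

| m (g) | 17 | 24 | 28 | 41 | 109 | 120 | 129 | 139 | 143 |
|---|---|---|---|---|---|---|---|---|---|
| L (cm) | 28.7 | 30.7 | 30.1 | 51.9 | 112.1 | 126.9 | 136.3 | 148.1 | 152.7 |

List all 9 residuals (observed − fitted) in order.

m=17: L̂ = 7.5 + 17 = 24.5; e = 28.7 − 24.5 = 4.2
m=24: L̂ = 7.5 + 24 = 31.5; e = 30.7 − 31.5 = -0.8
m=28: L̂ = 7.5 + 28 = 35.5; e = 30.1 − 35.5 = -5.4
m=41: L̂ = 7.5 + 41 = 48.5; e = 51.9 − 48.5 = 3.4
m=109: L̂ = 7.5 + 109 = 116.5; e = 112.1 − 116.5 = -4.4
m=120: L̂ = 7.5 + 120 = 127.5; e = 126.9 − 127.5 = -0.6
m=129: L̂ = 7.5 + 129 = 136.5; e = 136.3 − 136.5 = -0.2
m=139: L̂ = 7.5 + 139 = 146.5; e = 148.1 − 146.5 = 1.6
m=143: L̂ = 7.5 + 143 = 150.5; e = 152.7 − 150.5 = 2.2

4.2, -0.8, -5.4, 3.4, -4.4, -0.6, -0.2, 1.6, 2.2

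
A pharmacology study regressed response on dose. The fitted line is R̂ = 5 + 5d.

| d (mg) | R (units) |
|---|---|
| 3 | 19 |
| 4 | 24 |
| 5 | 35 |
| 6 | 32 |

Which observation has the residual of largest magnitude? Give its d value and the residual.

d = 5, e = 5

d=3: R̂ = 5 + 5·3 = 20; e = 19 − 20 = -1
d=4: R̂ = 5 + 5·4 = 25; e = 24 − 25 = -1
d=5: R̂ = 5 + 5·5 = 30; e = 35 − 30 = 5
d=6: R̂ = 5 + 5·6 = 35; e = 32 − 35 = -3
Largest |e| is 5 at d = 5, residual 5.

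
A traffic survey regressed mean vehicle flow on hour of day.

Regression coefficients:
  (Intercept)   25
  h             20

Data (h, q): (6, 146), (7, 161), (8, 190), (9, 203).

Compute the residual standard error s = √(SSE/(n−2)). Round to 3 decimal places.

s = 4.796

h=6: q̂ = 25 + 20·6 = 145; r = 146 − 145 = 1
h=7: q̂ = 25 + 20·7 = 165; r = 161 − 165 = -4
h=8: q̂ = 25 + 20·8 = 185; r = 190 − 185 = 5
h=9: q̂ = 25 + 20·9 = 205; r = 203 − 205 = -2
SSE = 1 + 16 + 25 + 4 = 46
s = √(46/2) = √23 ≈ 4.796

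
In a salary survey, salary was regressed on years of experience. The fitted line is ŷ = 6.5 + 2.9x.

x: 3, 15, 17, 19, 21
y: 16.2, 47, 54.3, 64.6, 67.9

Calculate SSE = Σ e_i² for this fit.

x=3: ŷ = 6.5 + 2.9·3 = 15.2; e = 16.2 − 15.2 = 1
x=15: ŷ = 6.5 + 2.9·15 = 50; e = 47 − 50 = -3
x=17: ŷ = 6.5 + 2.9·17 = 55.8; e = 54.3 − 55.8 = -1.5
x=19: ŷ = 6.5 + 2.9·19 = 61.6; e = 64.6 − 61.6 = 3
x=21: ŷ = 6.5 + 2.9·21 = 67.4; e = 67.9 − 67.4 = 0.5
SSE = 1 + 9 + 2.25 + 9 + 0.25 = 21.5

SSE = 21.5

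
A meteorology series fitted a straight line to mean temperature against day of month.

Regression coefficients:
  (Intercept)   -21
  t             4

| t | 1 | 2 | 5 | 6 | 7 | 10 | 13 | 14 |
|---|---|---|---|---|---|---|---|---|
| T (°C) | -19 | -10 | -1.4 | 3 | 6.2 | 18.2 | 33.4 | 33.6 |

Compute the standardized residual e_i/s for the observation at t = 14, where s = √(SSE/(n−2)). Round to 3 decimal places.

t=1: T̂ = -21 + 4·1 = -17; e = -19 − (-17) = -2
t=2: T̂ = -21 + 4·2 = -13; e = -10 − (-13) = 3
t=5: T̂ = -21 + 4·5 = -1; e = -1.4 − (-1) = -0.4
t=6: T̂ = -21 + 4·6 = 3; e = 3 − 3 = 0
t=7: T̂ = -21 + 4·7 = 7; e = 6.2 − 7 = -0.8
t=10: T̂ = -21 + 4·10 = 19; e = 18.2 − 19 = -0.8
t=13: T̂ = -21 + 4·13 = 31; e = 33.4 − 31 = 2.4
t=14: T̂ = -21 + 4·14 = 35; e = 33.6 − 35 = -1.4
SSE = 4 + 9 + 0.16 + 0 + 0.64 + 0.64 + 5.76 + 1.96 = 22.16
s = √(22.16/6) = 1.9218
e/s = -1.4 / 1.9218 = -0.728

-0.728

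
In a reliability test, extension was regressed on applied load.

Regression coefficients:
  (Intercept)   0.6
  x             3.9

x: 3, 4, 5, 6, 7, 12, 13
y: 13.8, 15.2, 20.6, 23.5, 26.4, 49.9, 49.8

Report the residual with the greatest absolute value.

x=3: ŷ = 0.6 + 3.9·3 = 12.3; r = 13.8 − 12.3 = 1.5
x=4: ŷ = 0.6 + 3.9·4 = 16.2; r = 15.2 − 16.2 = -1
x=5: ŷ = 0.6 + 3.9·5 = 20.1; r = 20.6 − 20.1 = 0.5
x=6: ŷ = 0.6 + 3.9·6 = 24; r = 23.5 − 24 = -0.5
x=7: ŷ = 0.6 + 3.9·7 = 27.9; r = 26.4 − 27.9 = -1.5
x=12: ŷ = 0.6 + 3.9·12 = 47.4; r = 49.9 − 47.4 = 2.5
x=13: ŷ = 0.6 + 3.9·13 = 51.3; r = 49.8 − 51.3 = -1.5
Largest |r| is 2.5 at x = 12, residual 2.5.

r = 2.5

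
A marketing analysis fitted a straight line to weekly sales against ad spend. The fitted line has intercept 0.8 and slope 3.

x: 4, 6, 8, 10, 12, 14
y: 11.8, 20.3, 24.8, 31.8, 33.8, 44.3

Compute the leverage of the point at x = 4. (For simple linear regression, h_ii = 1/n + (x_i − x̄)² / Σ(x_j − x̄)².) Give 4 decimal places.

h = 0.5238

x̄ = (4 + 6 + 8 + 10 + 12 + 14)/6 = 9
Σ(x − x̄)² = 25 + 9 + 1 + 1 + 9 + 25 = 70
h = 1/6 + (-5)²/70 = 0.166667 + 0.357143 = 0.5238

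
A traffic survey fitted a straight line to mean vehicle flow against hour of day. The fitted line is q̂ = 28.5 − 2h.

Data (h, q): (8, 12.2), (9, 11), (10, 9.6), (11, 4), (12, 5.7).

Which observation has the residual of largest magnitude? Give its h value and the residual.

h=8: q̂ = 28.5 − 2·8 = 12.5; e = 12.2 − 12.5 = -0.3
h=9: q̂ = 28.5 − 2·9 = 10.5; e = 11 − 10.5 = 0.5
h=10: q̂ = 28.5 − 2·10 = 8.5; e = 9.6 − 8.5 = 1.1
h=11: q̂ = 28.5 − 2·11 = 6.5; e = 4 − 6.5 = -2.5
h=12: q̂ = 28.5 − 2·12 = 4.5; e = 5.7 − 4.5 = 1.2
Largest |e| is 2.5 at h = 11, residual -2.5.

h = 11, e = -2.5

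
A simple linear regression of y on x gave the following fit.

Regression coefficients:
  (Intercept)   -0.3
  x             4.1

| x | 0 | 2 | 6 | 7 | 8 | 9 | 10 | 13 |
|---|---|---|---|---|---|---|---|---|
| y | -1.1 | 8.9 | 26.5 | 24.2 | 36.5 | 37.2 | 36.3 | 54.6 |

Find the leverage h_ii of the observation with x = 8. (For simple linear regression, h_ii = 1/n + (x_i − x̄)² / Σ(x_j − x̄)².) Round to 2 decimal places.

h = 0.14

x̄ = (0 + 2 + 6 + 7 + 8 + 9 + 10 + 13)/8 = 6.875
Σ(x − x̄)² = 47.2656 + 23.7656 + 0.765625 + 0.015625 + 1.26562 + 4.51562 + 9.76562 + 37.5156 = 124.875
h = 1/8 + (1.125)²/124.875 = 0.125 + 0.0101351 = 0.14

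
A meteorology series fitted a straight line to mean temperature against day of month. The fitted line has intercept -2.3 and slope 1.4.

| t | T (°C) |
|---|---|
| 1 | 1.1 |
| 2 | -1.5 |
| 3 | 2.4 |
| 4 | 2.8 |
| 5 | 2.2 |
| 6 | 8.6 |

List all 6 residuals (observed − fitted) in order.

t=1: T̂ = -2.3 + 1.4·1 = -0.9; e = 1.1 − (-0.9) = 2
t=2: T̂ = -2.3 + 1.4·2 = 0.5; e = -1.5 − 0.5 = -2
t=3: T̂ = -2.3 + 1.4·3 = 1.9; e = 2.4 − 1.9 = 0.5
t=4: T̂ = -2.3 + 1.4·4 = 3.3; e = 2.8 − 3.3 = -0.5
t=5: T̂ = -2.3 + 1.4·5 = 4.7; e = 2.2 − 4.7 = -2.5
t=6: T̂ = -2.3 + 1.4·6 = 6.1; e = 8.6 − 6.1 = 2.5

2, -2, 0.5, -0.5, -2.5, 2.5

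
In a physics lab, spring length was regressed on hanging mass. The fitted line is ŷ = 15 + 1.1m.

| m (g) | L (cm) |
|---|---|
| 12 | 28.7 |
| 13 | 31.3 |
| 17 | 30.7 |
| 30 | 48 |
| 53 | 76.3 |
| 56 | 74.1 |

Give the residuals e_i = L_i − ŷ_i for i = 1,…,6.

m=12: ŷ = 15 + 1.1·12 = 28.2; e = 28.7 − 28.2 = 0.5
m=13: ŷ = 15 + 1.1·13 = 29.3; e = 31.3 − 29.3 = 2
m=17: ŷ = 15 + 1.1·17 = 33.7; e = 30.7 − 33.7 = -3
m=30: ŷ = 15 + 1.1·30 = 48; e = 48 − 48 = 0
m=53: ŷ = 15 + 1.1·53 = 73.3; e = 76.3 − 73.3 = 3
m=56: ŷ = 15 + 1.1·56 = 76.6; e = 74.1 − 76.6 = -2.5

0.5, 2, -3, 0, 3, -2.5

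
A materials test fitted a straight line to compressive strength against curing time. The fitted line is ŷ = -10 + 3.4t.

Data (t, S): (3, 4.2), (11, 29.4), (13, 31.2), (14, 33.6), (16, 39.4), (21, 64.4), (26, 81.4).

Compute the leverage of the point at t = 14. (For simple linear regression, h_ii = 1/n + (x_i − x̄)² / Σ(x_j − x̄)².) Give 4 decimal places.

t̄ = (3 + 11 + 13 + 14 + 16 + 21 + 26)/7 = 14.8571
Σ(t − t̄)² = 140.592 + 14.8776 + 3.44898 + 0.734694 + 1.30612 + 37.7347 + 124.163 = 322.857
h = 1/7 + (-0.857143)²/322.857 = 0.142857 + 0.0022756 = 0.1451

h = 0.1451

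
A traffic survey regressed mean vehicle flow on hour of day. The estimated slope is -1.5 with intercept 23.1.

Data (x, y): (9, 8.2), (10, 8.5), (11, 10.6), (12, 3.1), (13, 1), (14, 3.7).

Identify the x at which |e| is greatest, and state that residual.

x = 11, e = 4

x=9: ŷ = 23.1 − 1.5·9 = 9.6; e = 8.2 − 9.6 = -1.4
x=10: ŷ = 23.1 − 1.5·10 = 8.1; e = 8.5 − 8.1 = 0.4
x=11: ŷ = 23.1 − 1.5·11 = 6.6; e = 10.6 − 6.6 = 4
x=12: ŷ = 23.1 − 1.5·12 = 5.1; e = 3.1 − 5.1 = -2
x=13: ŷ = 23.1 − 1.5·13 = 3.6; e = 1 − 3.6 = -2.6
x=14: ŷ = 23.1 − 1.5·14 = 2.1; e = 3.7 − 2.1 = 1.6
Largest |e| is 4 at x = 11, residual 4.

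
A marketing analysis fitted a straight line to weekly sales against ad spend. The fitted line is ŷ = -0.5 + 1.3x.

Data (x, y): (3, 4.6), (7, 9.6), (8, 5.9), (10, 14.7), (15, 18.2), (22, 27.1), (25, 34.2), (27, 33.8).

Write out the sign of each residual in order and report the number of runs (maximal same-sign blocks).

x=3: ŷ = -0.5 + 1.3·3 = 3.4; e = 4.6 − 3.4 = 1.2
x=7: ŷ = -0.5 + 1.3·7 = 8.6; e = 9.6 − 8.6 = 1
x=8: ŷ = -0.5 + 1.3·8 = 9.9; e = 5.9 − 9.9 = -4
x=10: ŷ = -0.5 + 1.3·10 = 12.5; e = 14.7 − 12.5 = 2.2
x=15: ŷ = -0.5 + 1.3·15 = 19; e = 18.2 − 19 = -0.8
x=22: ŷ = -0.5 + 1.3·22 = 28.1; e = 27.1 − 28.1 = -1
x=25: ŷ = -0.5 + 1.3·25 = 32; e = 34.2 − 32 = 2.2
x=27: ŷ = -0.5 + 1.3·27 = 34.6; e = 33.8 − 34.6 = -0.8
Signs: + + − + − − + −
Runs: +×2, −×1, +×1, −×2, +×1, −×1 → 6

6 runs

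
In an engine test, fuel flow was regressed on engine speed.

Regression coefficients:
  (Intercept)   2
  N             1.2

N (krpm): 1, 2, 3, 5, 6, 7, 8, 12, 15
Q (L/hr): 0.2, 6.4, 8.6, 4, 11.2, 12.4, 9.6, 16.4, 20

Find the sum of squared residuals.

SSE = 50

N=1: ŷ = 2 + 1.2·1 = 3.2; e = 0.2 − 3.2 = -3
N=2: ŷ = 2 + 1.2·2 = 4.4; e = 6.4 − 4.4 = 2
N=3: ŷ = 2 + 1.2·3 = 5.6; e = 8.6 − 5.6 = 3
N=5: ŷ = 2 + 1.2·5 = 8; e = 4 − 8 = -4
N=6: ŷ = 2 + 1.2·6 = 9.2; e = 11.2 − 9.2 = 2
N=7: ŷ = 2 + 1.2·7 = 10.4; e = 12.4 − 10.4 = 2
N=8: ŷ = 2 + 1.2·8 = 11.6; e = 9.6 − 11.6 = -2
N=12: ŷ = 2 + 1.2·12 = 16.4; e = 16.4 − 16.4 = 0
N=15: ŷ = 2 + 1.2·15 = 20; e = 20 − 20 = 0
SSE = 9 + 4 + 9 + 16 + 4 + 4 + 4 + 0 + 0 = 50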